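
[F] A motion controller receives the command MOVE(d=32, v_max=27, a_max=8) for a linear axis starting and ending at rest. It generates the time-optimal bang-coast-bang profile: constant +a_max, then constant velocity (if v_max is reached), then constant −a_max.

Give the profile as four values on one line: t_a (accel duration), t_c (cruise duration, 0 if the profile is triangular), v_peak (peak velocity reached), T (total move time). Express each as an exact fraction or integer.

t_a=2 t_c=0 v_peak=16 T=4

(v_max)²/a_max = 27²/8 = 729/8
32 < 729/8 → triangular
v_peak = √(32·8) = √256 = 16
t_a = 16/8 = 2; t_c = 0
T = 2·2 = 4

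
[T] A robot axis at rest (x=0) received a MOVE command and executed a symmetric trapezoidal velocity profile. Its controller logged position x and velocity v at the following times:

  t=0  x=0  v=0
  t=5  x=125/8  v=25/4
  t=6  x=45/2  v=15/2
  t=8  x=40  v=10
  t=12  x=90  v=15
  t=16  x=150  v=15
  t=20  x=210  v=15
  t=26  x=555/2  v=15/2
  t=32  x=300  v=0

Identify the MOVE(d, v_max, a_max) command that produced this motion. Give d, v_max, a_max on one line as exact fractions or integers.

d=300 v_max=15 a_max=5/4

final state: t=32, x=300, v=0 → d = 300
a_max = (25/4−0)/(5−0) = 5/4
max v = 15 over t∈[12,20] → v_max = 15
check: 15·(12+8) = 300 ✓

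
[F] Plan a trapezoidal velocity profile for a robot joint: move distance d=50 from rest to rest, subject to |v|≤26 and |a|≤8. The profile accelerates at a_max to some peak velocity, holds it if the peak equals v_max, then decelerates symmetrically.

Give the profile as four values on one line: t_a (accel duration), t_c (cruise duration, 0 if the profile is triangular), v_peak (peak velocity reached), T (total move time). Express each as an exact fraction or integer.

v_max²/a_max = 26²/8 = 169/2
50 < 169/2 ⇒ no cruise
v_peak = √(50·8) = √400 = 20
t_a = 20/8 = 5/2; t_c = 0
T = 2·5/2 = 5

t_a=5/2 t_c=0 v_peak=20 T=5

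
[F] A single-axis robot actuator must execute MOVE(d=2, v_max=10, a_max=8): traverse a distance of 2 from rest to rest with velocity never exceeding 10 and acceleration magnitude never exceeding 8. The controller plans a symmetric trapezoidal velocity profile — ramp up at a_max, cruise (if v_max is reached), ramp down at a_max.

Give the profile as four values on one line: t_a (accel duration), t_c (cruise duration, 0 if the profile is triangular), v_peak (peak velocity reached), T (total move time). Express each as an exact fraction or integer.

t_a=1/2 t_c=0 v_peak=4 T=1

v_max²/a_max = 10²/8 = 25/2
2 < 25/2 ⇒ no cruise
v_peak = √(2·8) = √16 = 4
t_a = 4/8 = 1/2; t_c = 0
T = 2·1/2 = 1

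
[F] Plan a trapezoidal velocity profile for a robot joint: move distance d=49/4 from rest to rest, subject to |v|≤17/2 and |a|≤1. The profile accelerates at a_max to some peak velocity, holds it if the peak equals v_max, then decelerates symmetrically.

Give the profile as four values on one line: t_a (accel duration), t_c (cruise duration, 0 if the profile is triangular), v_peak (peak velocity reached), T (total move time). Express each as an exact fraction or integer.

t_a=7/2 t_c=0 v_peak=7/2 T=7

v_max²/a_max = (17/2)²/1 = 289/4
49/4 < 289/4 ⇒ no cruise
v_peak = √(49/4·1) = √(49/4) = 7/2
t_a = (7/2)/1 = 7/2; t_c = 0
T = 2·7/2 = 7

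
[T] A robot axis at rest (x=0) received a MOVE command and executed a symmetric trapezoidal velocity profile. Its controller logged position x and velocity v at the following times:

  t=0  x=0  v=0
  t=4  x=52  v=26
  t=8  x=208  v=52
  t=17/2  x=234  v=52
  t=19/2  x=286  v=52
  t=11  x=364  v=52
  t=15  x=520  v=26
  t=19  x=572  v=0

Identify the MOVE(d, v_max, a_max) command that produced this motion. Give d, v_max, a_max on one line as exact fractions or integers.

d=572 v_max=52 a_max=13/2

final state: t=19, x=572, v=0 → d = 572
a_max = (26−0)/(4−0) = 13/2
max v = 52 over t∈[8,11] → v_max = 52
check: 52·(8+3) = 572 ✓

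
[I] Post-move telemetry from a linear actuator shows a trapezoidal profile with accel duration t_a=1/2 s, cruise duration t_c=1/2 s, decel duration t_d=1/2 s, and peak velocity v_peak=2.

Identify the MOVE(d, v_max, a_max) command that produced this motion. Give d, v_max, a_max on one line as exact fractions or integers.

d=2 v_max=2 a_max=4

a_max = 2/(1/2) = 4
d_a = ½·2·1/2 = 1/2; d_c = 2·1/2 = 1
d = 2·1/2 + 1 = 2
t_c = 1/2 > 0 → v_max = v_peak = 2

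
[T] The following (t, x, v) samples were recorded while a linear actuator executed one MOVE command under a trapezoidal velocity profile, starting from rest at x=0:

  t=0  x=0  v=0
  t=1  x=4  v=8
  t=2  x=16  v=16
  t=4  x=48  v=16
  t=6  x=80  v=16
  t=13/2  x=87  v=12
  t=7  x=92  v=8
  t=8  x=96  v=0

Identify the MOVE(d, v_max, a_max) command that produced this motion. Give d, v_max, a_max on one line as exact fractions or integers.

d=96 v_max=16 a_max=8

final state: t=8, x=96, v=0 → d = 96
a_max = (8−0)/(1−0) = 8
max v = 16 over t∈[2,6] → v_max = 16
check: 16·(2+4) = 96 ✓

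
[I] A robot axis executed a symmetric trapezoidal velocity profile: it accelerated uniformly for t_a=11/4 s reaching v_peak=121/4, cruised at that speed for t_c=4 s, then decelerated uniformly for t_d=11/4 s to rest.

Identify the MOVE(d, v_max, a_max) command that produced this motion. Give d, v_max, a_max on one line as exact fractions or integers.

a_max = (121/4)/(11/4) = 11
d_a = ½·121/4·11/4 = 1331/32; d_c = 121/4·4 = 121
d = 2·1331/32 + 121 = 3267/16
t_c = 4 > 0 → v_max = v_peak = 121/4

d=3267/16 v_max=121/4 a_max=11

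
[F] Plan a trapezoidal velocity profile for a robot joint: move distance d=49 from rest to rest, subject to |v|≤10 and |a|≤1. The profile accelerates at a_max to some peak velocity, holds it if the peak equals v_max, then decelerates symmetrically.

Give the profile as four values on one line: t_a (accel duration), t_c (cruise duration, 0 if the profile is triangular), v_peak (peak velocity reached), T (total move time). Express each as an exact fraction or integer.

vₘ²/aₘ = 10²/1 = 100
49 < 100 → triangular
v_peak = √(49·1) = √49 = 7
t_a = 7/1 = 7; t_c = 0
T = 2·7 = 14

t_a=7 t_c=0 v_peak=7 T=14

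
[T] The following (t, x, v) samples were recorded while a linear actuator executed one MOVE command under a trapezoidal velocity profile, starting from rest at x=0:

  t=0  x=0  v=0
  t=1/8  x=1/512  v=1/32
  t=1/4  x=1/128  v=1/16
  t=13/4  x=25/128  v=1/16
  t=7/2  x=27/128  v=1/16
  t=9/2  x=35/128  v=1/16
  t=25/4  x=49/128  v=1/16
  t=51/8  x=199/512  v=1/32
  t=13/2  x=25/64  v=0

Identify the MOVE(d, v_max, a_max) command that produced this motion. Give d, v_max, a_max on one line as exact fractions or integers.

final state: t=13/2, x=25/64, v=0 → d = 25/64
a_max = (1/32−0)/(1/8−0) = 1/4
max v = 1/16 over t∈[1/4,25/4] → v_max = 1/16
check: 1/16·(1/4+6) = 25/64 ✓

d=25/64 v_max=1/16 a_max=1/4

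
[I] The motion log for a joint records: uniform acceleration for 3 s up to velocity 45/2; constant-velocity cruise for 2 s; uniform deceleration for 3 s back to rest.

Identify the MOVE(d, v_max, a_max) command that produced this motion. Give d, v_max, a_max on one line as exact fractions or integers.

d=225/2 v_max=45/2 a_max=15/2

a_max = (45/2)/3 = 15/2
d_a = ½·45/2·3 = 135/4; d_c = 45/2·2 = 45
d = 2·135/4 + 45 = 225/2
t_c = 2 > 0 ⇒ limit active, v_max = 45/2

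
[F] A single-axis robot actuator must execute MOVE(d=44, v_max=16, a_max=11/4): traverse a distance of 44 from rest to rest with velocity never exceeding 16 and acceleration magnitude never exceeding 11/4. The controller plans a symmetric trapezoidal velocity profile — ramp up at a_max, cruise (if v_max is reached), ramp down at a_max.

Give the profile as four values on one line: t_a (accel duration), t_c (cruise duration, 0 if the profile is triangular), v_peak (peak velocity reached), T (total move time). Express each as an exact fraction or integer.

vₘ²/aₘ = 16²/(11/4) = 1024/11
44 < 1024/11 so t_c = 0
v_peak = √(44·11/4) = √121 = 11
t_a = 11/(11/4) = 4; t_c = 0
T = 2·4 = 8

t_a=4 t_c=0 v_peak=11 T=8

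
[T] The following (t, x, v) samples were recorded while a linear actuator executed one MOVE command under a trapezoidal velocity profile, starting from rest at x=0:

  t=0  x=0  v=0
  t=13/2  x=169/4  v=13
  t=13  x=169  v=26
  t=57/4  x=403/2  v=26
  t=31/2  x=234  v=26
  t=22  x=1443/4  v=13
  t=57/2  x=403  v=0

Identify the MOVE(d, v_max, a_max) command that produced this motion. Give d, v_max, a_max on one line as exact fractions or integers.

final state: t=57/2, x=403, v=0 → d = 403
a_max = (13−0)/(13/2−0) = 2
max v = 26 over t∈[13,31/2] → v_max = 26
check: 26·(13+5/2) = 403 ✓

d=403 v_max=26 a_max=2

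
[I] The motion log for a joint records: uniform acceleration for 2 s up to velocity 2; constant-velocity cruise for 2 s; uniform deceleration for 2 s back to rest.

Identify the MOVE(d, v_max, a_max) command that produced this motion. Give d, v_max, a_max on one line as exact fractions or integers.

a_max = 2/2 = 1
d_a = ½·2·2 = 2; d_c = 2·2 = 4
d = 2·2 + 4 = 8
t_c = 2 > 0 → v_max = v_peak = 2

d=8 v_max=2 a_max=1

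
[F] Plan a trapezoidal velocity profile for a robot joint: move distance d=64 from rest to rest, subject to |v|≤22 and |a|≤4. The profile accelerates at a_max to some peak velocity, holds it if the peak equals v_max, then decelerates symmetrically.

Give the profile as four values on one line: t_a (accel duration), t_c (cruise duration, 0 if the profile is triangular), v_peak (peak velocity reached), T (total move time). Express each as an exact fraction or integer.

t_a=4 t_c=0 v_peak=16 T=8

(v_max)²/a_max = 22²/4 = 121
64 < 121 so t_c = 0
v_peak = √(64·4) = √256 = 16
t_a = 16/4 = 4; t_c = 0
T = 2·4 = 8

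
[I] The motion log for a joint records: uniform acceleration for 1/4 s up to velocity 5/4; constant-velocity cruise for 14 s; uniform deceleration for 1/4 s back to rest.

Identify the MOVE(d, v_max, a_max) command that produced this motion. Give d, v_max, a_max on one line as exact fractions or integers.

a_max = (5/4)/(1/4) = 5
d_a = ½·5/4·1/4 = 5/32; d_c = 5/4·14 = 35/2
d = 2·5/32 + 35/2 = 285/16
t_c = 14 > 0 so v_max = 5/4

d=285/16 v_max=5/4 a_max=5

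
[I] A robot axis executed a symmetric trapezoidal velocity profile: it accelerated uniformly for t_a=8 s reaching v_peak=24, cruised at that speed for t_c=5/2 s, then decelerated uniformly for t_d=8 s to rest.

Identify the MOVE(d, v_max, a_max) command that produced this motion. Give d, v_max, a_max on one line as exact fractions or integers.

a_max = 24/8 = 3
d_a = ½·24·8 = 96; d_c = 24·5/2 = 60
d = 2·96 + 60 = 252
t_c = 5/2 > 0 so v_max = 24

d=252 v_max=24 a_max=3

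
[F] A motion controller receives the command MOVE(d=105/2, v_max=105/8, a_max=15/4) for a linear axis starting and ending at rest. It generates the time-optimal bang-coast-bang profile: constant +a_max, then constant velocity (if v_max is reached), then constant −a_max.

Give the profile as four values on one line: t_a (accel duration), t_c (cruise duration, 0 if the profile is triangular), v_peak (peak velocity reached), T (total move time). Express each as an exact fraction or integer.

t_a=7/2 t_c=1/2 v_peak=105/8 T=15/2

vₘ²/aₘ = (105/8)²/(15/4) = 735/16
105/2 ≥ 735/16 so v_max reached
t_a = (105/8)/(15/4) = 7/2; v_peak = 105/8
d_cruise = 105/2 − 735/16 = 105/16; t_c = (105/16)/(105/8) = 1/2
T = 2·7/2 + 1/2 = 15/2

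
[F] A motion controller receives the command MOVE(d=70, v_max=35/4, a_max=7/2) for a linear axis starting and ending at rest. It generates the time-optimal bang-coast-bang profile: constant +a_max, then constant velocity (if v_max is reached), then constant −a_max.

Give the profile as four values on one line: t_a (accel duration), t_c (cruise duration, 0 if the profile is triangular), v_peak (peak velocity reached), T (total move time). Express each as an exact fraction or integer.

(v_max)²/a_max = (35/4)²/(7/2) = 175/8
70 ≥ 175/8 → trapezoidal
t_a = (35/4)/(7/2) = 5/2; v_peak = 35/4
d_cruise = 70 − 175/8 = 385/8; t_c = (385/8)/(35/4) = 11/2
T = 2·5/2 + 11/2 = 21/2

t_a=5/2 t_c=11/2 v_peak=35/4 T=21/2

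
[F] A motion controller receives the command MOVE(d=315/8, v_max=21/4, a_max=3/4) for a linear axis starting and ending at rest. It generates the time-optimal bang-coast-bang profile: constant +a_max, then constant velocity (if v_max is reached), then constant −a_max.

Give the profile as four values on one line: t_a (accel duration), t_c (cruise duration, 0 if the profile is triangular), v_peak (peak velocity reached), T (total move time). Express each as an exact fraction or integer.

t_a=7 t_c=1/2 v_peak=21/4 T=29/2

v_max²/a_max = (21/4)²/(3/4) = 147/4
315/8 ≥ 147/4 ⇒ cruise phase
t_a = (21/4)/(3/4) = 7; v_peak = 21/4
d_cruise = 315/8 − 147/4 = 21/8; t_c = (21/8)/(21/4) = 1/2
T = 2·7 + 1/2 = 29/2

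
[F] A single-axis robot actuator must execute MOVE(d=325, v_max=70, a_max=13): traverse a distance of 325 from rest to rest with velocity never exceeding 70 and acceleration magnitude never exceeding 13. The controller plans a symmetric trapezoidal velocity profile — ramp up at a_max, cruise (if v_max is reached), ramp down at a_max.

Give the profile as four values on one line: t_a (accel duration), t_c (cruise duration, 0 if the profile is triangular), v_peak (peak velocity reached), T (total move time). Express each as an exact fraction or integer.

t_a=5 t_c=0 v_peak=65 T=10

v_max²/a_max = 70²/13 = 4900/13
325 < 4900/13 so t_c = 0
v_peak = √(325·13) = √4225 = 65
t_a = 65/13 = 5; t_c = 0
T = 2·5 = 10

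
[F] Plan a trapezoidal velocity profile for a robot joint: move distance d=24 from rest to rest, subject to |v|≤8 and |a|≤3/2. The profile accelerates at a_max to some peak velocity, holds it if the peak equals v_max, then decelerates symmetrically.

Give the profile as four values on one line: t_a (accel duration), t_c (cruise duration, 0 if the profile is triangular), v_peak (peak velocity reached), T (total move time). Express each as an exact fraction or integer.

(v_max)²/a_max = 8²/(3/2) = 128/3
24 < 128/3 ⇒ no cruise
v_peak = √(24·3/2) = √36 = 6
t_a = 6/(3/2) = 4; t_c = 0
T = 2·4 = 8

t_a=4 t_c=0 v_peak=6 T=8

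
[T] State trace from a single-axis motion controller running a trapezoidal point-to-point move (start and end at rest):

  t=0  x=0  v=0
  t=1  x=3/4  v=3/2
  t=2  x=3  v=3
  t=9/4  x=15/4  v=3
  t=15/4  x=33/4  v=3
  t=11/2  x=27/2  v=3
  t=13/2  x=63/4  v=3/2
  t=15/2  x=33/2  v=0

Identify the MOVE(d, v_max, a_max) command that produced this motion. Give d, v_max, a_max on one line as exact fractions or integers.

final state: t=15/2, x=33/2, v=0 → d = 33/2
a_max = (3/2−0)/(1−0) = 3/2
max v = 3 over t∈[2,11/2] → v_max = 3
check: 3·(2+7/2) = 33/2 ✓

d=33/2 v_max=3 a_max=3/2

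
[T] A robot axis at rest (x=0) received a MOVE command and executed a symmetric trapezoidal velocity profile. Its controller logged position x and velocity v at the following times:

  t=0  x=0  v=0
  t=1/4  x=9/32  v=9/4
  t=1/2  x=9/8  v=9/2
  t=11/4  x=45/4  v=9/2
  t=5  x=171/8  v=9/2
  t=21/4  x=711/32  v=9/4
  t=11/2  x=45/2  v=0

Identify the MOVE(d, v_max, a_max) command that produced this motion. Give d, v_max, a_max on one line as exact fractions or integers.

final state: t=11/2, x=45/2, v=0 → d = 45/2
a_max = (9/4−0)/(1/4−0) = 9
max v = 9/2 over t∈[1/2,5] → v_max = 9/2
check: 9/2·(1/2+9/2) = 45/2 ✓

d=45/2 v_max=9/2 a_max=9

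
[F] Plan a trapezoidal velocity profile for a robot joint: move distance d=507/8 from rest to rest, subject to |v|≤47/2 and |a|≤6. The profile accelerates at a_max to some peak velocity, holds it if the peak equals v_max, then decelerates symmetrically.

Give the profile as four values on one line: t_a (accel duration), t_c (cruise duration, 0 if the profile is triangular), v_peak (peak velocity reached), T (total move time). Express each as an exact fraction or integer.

t_a=13/4 t_c=0 v_peak=39/2 T=13/2

vₘ²/aₘ = (47/2)²/6 = 2209/24
507/8 < 2209/24 → triangular
v_peak = √(507/8·6) = √(1521/4) = 39/2
t_a = (39/2)/6 = 13/4; t_c = 0
T = 2·13/4 = 13/2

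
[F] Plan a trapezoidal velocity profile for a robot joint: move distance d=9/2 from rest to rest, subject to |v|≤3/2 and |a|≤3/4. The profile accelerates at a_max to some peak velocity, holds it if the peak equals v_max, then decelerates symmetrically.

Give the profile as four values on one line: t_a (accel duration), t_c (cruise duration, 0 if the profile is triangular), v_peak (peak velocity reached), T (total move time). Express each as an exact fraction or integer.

t_a=2 t_c=1 v_peak=3/2 T=5

(v_max)²/a_max = (3/2)²/(3/4) = 3
9/2 ≥ 3 so v_max reached
t_a = (3/2)/(3/4) = 2; v_peak = 3/2
d_cruise = 9/2 − 3 = 3/2; t_c = (3/2)/(3/2) = 1
T = 2·2 + 1 = 5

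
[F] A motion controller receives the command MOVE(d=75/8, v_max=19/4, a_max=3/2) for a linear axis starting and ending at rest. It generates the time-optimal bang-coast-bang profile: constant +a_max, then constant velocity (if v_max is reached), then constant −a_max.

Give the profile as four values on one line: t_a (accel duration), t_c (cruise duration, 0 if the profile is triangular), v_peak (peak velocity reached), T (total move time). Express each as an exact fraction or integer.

v_max²/a_max = (19/4)²/(3/2) = 361/24
75/8 < 361/24 → triangular
v_peak = √(75/8·3/2) = √(225/16) = 15/4
t_a = (15/4)/(3/2) = 5/2; t_c = 0
T = 2·5/2 = 5

t_a=5/2 t_c=0 v_peak=15/4 T=5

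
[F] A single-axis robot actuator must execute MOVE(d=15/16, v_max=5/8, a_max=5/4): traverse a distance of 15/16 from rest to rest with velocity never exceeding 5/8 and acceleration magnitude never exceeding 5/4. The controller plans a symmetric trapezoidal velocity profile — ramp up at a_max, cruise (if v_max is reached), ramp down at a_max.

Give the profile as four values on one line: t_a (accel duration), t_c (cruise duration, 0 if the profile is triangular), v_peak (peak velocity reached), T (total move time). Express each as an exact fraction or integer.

t_a=1/2 t_c=1 v_peak=5/8 T=2

(v_max)²/a_max = (5/8)²/(5/4) = 5/16
15/16 ≥ 5/16 ⇒ cruise phase
t_a = (5/8)/(5/4) = 1/2; v_peak = 5/8
d_cruise = 15/16 − 5/16 = 5/8; t_c = (5/8)/(5/8) = 1
T = 2·1/2 + 1 = 2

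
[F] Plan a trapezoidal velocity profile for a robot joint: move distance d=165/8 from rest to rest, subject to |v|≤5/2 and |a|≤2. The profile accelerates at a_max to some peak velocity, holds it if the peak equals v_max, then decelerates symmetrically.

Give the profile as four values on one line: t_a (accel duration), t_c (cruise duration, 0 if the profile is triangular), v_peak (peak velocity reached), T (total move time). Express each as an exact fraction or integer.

v_max²/a_max = (5/2)²/2 = 25/8
165/8 ≥ 25/8 so v_max reached
t_a = (5/2)/2 = 5/4; v_peak = 5/2
d_cruise = 165/8 − 25/8 = 35/2; t_c = (35/2)/(5/2) = 7
T = 2·5/4 + 7 = 19/2

t_a=5/4 t_c=7 v_peak=5/2 T=19/2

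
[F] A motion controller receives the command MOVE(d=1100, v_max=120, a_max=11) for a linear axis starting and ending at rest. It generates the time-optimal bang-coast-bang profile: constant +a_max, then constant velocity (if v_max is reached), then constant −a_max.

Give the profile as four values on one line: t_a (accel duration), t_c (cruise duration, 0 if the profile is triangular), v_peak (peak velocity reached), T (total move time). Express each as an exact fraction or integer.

(v_max)²/a_max = 120²/11 = 14400/11
1100 < 14400/11 ⇒ no cruise
v_peak = √(1100·11) = √12100 = 110
t_a = 110/11 = 10; t_c = 0
T = 2·10 = 20

t_a=10 t_c=0 v_peak=110 T=20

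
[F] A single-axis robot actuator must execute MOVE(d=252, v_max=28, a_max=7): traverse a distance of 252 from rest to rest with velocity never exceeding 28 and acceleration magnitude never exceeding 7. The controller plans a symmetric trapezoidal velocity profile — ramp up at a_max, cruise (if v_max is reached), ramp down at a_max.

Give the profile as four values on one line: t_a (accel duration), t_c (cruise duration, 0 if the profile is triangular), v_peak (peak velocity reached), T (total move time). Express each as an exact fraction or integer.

v_max²/a_max = 28²/7 = 112
252 ≥ 112 so v_max reached
t_a = 28/7 = 4; v_peak = 28
d_cruise = 252 − 112 = 140; t_c = 140/28 = 5
T = 2·4 + 5 = 13

t_a=4 t_c=5 v_peak=28 T=13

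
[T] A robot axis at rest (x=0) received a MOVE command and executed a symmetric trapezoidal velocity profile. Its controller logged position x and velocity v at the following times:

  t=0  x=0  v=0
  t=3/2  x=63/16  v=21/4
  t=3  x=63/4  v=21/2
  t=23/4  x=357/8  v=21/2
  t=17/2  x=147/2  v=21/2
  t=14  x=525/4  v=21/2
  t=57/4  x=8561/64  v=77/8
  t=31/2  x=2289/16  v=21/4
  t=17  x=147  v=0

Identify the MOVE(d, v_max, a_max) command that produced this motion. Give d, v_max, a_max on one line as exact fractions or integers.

final state: t=17, x=147, v=0 → d = 147
a_max = (21/4−0)/(3/2−0) = 7/2
max v = 21/2 over t∈[3,14] → v_max = 21/2
check: 21/2·(3+11) = 147 ✓

d=147 v_max=21/2 a_max=7/2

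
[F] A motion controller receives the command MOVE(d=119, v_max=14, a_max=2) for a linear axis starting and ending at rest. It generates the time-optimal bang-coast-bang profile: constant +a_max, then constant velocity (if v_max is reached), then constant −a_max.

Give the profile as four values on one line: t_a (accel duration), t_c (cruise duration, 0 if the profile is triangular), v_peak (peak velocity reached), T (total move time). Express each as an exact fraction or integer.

vₘ²/aₘ = 14²/2 = 98
119 ≥ 98 ⇒ cruise phase
t_a = 14/2 = 7; v_peak = 14
d_cruise = 119 − 98 = 21; t_c = 21/14 = 3/2
T = 2·7 + 3/2 = 31/2

t_a=7 t_c=3/2 v_peak=14 T=31/2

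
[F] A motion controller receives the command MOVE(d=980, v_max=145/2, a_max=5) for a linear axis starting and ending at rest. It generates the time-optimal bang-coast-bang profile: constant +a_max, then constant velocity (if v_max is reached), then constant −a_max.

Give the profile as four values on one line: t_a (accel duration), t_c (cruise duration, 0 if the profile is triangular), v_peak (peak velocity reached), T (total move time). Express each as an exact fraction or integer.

vₘ²/aₘ = (145/2)²/5 = 4205/4
980 < 4205/4 so t_c = 0
v_peak = √(980·5) = √4900 = 70
t_a = 70/5 = 14; t_c = 0
T = 2·14 = 28

t_a=14 t_c=0 v_peak=70 T=28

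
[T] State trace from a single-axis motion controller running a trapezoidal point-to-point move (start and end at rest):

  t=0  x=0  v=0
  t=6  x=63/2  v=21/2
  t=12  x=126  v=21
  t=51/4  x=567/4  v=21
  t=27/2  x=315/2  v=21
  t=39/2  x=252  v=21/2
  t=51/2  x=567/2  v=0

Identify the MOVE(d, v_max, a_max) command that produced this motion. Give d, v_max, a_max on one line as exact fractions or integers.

d=567/2 v_max=21 a_max=7/4

final state: t=51/2, x=567/2, v=0 → d = 567/2
a_max = (21/2−0)/(6−0) = 7/4
max v = 21 over t∈[12,27/2] → v_max = 21
check: 21·(12+3/2) = 567/2 ✓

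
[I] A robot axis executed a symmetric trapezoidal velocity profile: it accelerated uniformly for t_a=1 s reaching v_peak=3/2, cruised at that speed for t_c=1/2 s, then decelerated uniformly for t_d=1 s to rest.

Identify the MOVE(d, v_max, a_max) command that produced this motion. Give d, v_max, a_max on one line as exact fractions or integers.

a_max = (3/2)/1 = 3/2
d_a = ½·3/2·1 = 3/4; d_c = 3/2·1/2 = 3/4
d = 2·3/4 + 3/4 = 9/4
t_c = 1/2 > 0 so v_max = 3/2

d=9/4 v_max=3/2 a_max=3/2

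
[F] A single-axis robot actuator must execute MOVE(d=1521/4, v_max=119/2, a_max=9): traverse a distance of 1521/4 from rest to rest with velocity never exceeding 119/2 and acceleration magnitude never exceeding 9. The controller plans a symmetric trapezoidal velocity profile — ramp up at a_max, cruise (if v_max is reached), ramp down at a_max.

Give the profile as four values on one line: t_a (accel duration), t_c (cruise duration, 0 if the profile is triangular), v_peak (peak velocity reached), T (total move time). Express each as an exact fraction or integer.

v_max²/a_max = (119/2)²/9 = 14161/36
1521/4 < 14161/36 ⇒ no cruise
v_peak = √(1521/4·9) = √(13689/4) = 117/2
t_a = (117/2)/9 = 13/2; t_c = 0
T = 2·13/2 = 13

t_a=13/2 t_c=0 v_peak=117/2 T=13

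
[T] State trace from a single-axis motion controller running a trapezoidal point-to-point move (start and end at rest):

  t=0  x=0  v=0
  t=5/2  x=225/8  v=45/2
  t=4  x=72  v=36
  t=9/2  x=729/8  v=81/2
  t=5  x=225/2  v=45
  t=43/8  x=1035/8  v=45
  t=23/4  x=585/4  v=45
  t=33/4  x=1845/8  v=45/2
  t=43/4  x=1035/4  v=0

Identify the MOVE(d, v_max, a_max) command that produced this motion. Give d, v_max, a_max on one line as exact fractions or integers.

d=1035/4 v_max=45 a_max=9

final state: t=43/4, x=1035/4, v=0 → d = 1035/4
a_max = (45/2−0)/(5/2−0) = 9
max v = 45 over t∈[5,23/4] → v_max = 45
check: 45·(5+3/4) = 1035/4 ✓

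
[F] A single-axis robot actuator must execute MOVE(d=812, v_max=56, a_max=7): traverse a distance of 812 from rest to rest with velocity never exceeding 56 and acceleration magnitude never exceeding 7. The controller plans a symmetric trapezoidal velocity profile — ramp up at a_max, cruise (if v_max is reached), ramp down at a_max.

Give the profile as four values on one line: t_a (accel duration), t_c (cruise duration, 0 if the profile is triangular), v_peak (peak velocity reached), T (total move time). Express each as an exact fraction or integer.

v_max²/a_max = 56²/7 = 448
812 ≥ 448 so v_max reached
t_a = 56/7 = 8; v_peak = 56
d_cruise = 812 − 448 = 364; t_c = 364/56 = 13/2
T = 2·8 + 13/2 = 45/2

t_a=8 t_c=13/2 v_peak=56 T=45/2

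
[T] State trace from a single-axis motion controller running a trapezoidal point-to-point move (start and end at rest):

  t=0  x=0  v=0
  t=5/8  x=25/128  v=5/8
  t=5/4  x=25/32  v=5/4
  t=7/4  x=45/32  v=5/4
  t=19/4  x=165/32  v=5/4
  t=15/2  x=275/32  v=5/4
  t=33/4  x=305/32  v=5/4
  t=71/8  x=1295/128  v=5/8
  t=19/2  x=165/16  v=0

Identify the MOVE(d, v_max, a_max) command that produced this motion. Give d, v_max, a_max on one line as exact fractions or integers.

d=165/16 v_max=5/4 a_max=1

final state: t=19/2, x=165/16, v=0 → d = 165/16
a_max = (5/8−0)/(5/8−0) = 1
max v = 5/4 over t∈[5/4,33/4] → v_max = 5/4
check: 5/4·(5/4+7) = 165/16 ✓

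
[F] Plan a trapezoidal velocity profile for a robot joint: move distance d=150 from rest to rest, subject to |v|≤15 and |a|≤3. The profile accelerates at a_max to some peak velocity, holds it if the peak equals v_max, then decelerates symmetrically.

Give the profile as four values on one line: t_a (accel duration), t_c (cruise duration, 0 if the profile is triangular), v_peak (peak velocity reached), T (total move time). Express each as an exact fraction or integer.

t_a=5 t_c=5 v_peak=15 T=15

vₘ²/aₘ = 15²/3 = 75
150 ≥ 75 ⇒ cruise phase
t_a = 15/3 = 5; v_peak = 15
d_cruise = 150 − 75 = 75; t_c = 75/15 = 5
T = 2·5 + 5 = 15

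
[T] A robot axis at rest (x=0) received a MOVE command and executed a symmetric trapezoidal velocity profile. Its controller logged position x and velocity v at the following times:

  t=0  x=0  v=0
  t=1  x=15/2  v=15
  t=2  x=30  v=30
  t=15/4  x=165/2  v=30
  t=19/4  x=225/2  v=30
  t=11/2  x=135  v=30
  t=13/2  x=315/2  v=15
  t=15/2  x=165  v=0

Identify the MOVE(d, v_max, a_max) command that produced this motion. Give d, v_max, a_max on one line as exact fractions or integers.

final state: t=15/2, x=165, v=0 → d = 165
a_max = (15−0)/(1−0) = 15
max v = 30 over t∈[2,11/2] → v_max = 30
check: 30·(2+7/2) = 165 ✓

d=165 v_max=30 a_max=15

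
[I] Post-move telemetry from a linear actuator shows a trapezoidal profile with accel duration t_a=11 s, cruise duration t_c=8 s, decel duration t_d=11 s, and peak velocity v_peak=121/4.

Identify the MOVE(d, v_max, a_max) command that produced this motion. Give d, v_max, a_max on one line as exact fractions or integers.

d=2299/4 v_max=121/4 a_max=11/4

a_max = (121/4)/11 = 11/4
d_a = ½·121/4·11 = 1331/8; d_c = 121/4·8 = 242
d = 2·1331/8 + 242 = 2299/4
t_c = 8 > 0 → v_max = v_peak = 121/4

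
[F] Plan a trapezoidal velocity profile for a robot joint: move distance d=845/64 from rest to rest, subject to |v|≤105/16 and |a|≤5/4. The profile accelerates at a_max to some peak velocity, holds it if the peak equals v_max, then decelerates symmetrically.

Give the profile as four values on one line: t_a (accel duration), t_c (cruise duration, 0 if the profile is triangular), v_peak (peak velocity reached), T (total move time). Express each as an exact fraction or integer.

t_a=13/4 t_c=0 v_peak=65/16 T=13/2

v_max²/a_max = (105/16)²/(5/4) = 2205/64
845/64 < 2205/64 so t_c = 0
v_peak = √(845/64·5/4) = √(4225/256) = 65/16
t_a = (65/16)/(5/4) = 13/4; t_c = 0
T = 2·13/4 = 13/2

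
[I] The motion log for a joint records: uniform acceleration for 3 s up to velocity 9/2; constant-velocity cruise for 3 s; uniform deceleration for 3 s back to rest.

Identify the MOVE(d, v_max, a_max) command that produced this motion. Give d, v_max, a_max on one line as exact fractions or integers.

a_max = (9/2)/3 = 3/2
d_a = ½·9/2·3 = 27/4; d_c = 9/2·3 = 27/2
d = 2·27/4 + 27/2 = 27
t_c = 3 > 0 ⇒ limit active, v_max = 9/2

d=27 v_max=9/2 a_max=3/2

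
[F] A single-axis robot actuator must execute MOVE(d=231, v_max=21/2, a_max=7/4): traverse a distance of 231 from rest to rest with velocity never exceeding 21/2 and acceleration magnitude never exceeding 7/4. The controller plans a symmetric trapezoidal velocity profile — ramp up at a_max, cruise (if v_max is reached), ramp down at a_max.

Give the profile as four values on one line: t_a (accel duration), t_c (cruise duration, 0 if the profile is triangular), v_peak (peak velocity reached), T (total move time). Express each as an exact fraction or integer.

(v_max)²/a_max = (21/2)²/(7/4) = 63
231 ≥ 63 → trapezoidal
t_a = (21/2)/(7/4) = 6; v_peak = 21/2
d_cruise = 231 − 63 = 168; t_c = 168/(21/2) = 16
T = 2·6 + 16 = 28

t_a=6 t_c=16 v_peak=21/2 T=28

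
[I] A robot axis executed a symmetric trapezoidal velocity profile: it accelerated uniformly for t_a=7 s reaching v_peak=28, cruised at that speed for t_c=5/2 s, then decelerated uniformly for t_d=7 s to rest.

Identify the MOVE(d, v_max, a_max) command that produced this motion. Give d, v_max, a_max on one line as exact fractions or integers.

a_max = 28/7 = 4
d_a = ½·28·7 = 98; d_c = 28·5/2 = 70
d = 2·98 + 70 = 266
t_c = 5/2 > 0 so v_max = 28

d=266 v_max=28 a_max=4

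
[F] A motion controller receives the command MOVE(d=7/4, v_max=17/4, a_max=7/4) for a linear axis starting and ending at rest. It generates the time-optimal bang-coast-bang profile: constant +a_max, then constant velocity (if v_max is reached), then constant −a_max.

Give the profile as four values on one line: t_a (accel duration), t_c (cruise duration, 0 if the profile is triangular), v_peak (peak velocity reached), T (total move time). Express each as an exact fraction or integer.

t_a=1 t_c=0 v_peak=7/4 T=2

v_max²/a_max = (17/4)²/(7/4) = 289/28
7/4 < 289/28 ⇒ no cruise
v_peak = √(7/4·7/4) = √(49/16) = 7/4
t_a = (7/4)/(7/4) = 1; t_c = 0
T = 2·1 = 2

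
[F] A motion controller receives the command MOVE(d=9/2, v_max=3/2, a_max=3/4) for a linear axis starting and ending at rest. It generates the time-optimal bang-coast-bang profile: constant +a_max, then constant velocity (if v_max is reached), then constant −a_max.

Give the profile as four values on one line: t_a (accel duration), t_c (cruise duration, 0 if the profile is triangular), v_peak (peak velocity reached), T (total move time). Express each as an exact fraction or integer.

vₘ²/aₘ = (3/2)²/(3/4) = 3
9/2 ≥ 3 → trapezoidal
t_a = (3/2)/(3/4) = 2; v_peak = 3/2
d_cruise = 9/2 − 3 = 3/2; t_c = (3/2)/(3/2) = 1
T = 2·2 + 1 = 5

t_a=2 t_c=1 v_peak=3/2 T=5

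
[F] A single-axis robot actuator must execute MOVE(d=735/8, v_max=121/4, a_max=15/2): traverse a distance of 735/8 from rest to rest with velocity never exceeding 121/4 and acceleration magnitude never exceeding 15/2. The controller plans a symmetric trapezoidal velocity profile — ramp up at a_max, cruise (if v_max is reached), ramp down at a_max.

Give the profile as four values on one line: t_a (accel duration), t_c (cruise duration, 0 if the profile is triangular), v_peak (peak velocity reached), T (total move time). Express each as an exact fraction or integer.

t_a=7/2 t_c=0 v_peak=105/4 T=7

v_max²/a_max = (121/4)²/(15/2) = 14641/120
735/8 < 14641/120 so t_c = 0
v_peak = √(735/8·15/2) = √(11025/16) = 105/4
t_a = (105/4)/(15/2) = 7/2; t_c = 0
T = 2·7/2 = 7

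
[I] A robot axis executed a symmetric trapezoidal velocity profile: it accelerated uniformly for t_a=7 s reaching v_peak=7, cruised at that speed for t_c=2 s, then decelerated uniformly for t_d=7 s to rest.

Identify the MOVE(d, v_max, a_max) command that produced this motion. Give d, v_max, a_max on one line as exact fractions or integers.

a_max = 7/7 = 1
d_a = ½·7·7 = 49/2; d_c = 7·2 = 14
d = 2·49/2 + 14 = 63
t_c = 2 > 0 so v_max = 7

d=63 v_max=7 a_max=1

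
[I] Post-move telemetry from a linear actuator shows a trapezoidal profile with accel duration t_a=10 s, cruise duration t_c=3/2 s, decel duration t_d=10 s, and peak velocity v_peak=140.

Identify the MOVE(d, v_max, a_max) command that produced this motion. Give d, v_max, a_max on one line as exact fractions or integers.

d=1610 v_max=140 a_max=14

a_max = 140/10 = 14
d_a = ½·140·10 = 700; d_c = 140·3/2 = 210
d = 2·700 + 210 = 1610
t_c = 3/2 > 0 ⇒ limit active, v_max = 140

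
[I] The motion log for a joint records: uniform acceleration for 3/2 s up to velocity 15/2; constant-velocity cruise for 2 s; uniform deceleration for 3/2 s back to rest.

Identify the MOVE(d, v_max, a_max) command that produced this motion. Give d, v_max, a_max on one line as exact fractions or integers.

a_max = (15/2)/(3/2) = 5
d_a = ½·15/2·3/2 = 45/8; d_c = 15/2·2 = 15
d = 2·45/8 + 15 = 105/4
t_c = 2 > 0 ⇒ limit active, v_max = 15/2

d=105/4 v_max=15/2 a_max=5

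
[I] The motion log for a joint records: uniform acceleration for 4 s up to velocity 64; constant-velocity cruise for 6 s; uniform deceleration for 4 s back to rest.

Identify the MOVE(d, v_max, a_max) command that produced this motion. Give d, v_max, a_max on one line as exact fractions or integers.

a_max = 64/4 = 16
d_a = ½·64·4 = 128; d_c = 64·6 = 384
d = 2·128 + 384 = 640
t_c = 6 > 0 so v_max = 64

d=640 v_max=64 a_max=16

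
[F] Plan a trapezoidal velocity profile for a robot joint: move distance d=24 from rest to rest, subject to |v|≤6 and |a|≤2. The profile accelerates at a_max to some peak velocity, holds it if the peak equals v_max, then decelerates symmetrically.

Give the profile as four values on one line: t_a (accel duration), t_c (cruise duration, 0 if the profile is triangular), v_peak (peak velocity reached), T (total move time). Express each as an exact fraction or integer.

t_a=3 t_c=1 v_peak=6 T=7

v_max²/a_max = 6²/2 = 18
24 ≥ 18 so v_max reached
t_a = 6/2 = 3; v_peak = 6
d_cruise = 24 − 18 = 6; t_c = 6/6 = 1
T = 2·3 + 1 = 7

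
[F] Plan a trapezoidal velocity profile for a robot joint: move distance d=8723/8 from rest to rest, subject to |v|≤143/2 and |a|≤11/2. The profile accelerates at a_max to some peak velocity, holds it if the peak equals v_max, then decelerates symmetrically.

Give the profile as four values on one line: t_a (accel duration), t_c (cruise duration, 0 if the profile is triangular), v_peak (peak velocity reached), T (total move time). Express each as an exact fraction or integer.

v_max²/a_max = (143/2)²/(11/2) = 1859/2
8723/8 ≥ 1859/2 → trapezoidal
t_a = (143/2)/(11/2) = 13; v_peak = 143/2
d_cruise = 8723/8 − 1859/2 = 1287/8; t_c = (1287/8)/(143/2) = 9/4
T = 2·13 + 9/4 = 113/4

t_a=13 t_c=9/4 v_peak=143/2 T=113/4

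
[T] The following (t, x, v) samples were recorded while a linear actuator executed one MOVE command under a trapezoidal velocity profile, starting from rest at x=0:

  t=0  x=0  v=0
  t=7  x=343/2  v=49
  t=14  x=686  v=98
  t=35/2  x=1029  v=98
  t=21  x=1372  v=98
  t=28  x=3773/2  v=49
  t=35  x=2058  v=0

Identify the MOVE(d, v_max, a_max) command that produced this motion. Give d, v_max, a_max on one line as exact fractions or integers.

final state: t=35, x=2058, v=0 → d = 2058
a_max = (49−0)/(7−0) = 7
max v = 98 over t∈[14,21] → v_max = 98
check: 98·(14+7) = 2058 ✓

d=2058 v_max=98 a_max=7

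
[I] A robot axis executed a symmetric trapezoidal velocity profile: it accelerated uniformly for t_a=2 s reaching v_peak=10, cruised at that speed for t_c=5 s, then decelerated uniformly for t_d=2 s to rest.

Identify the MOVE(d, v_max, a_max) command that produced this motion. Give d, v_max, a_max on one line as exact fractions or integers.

d=70 v_max=10 a_max=5

a_max = 10/2 = 5
d_a = ½·10·2 = 10; d_c = 10·5 = 50
d = 2·10 + 50 = 70
t_c = 5 > 0 → v_max = v_peak = 10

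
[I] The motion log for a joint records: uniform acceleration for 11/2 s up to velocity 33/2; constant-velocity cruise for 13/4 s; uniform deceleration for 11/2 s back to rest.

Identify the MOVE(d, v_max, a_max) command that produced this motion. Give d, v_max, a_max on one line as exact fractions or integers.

d=1155/8 v_max=33/2 a_max=3

a_max = (33/2)/(11/2) = 3
d_a = ½·33/2·11/2 = 363/8; d_c = 33/2·13/4 = 429/8
d = 2·363/8 + 429/8 = 1155/8
t_c = 13/4 > 0 so v_max = 33/2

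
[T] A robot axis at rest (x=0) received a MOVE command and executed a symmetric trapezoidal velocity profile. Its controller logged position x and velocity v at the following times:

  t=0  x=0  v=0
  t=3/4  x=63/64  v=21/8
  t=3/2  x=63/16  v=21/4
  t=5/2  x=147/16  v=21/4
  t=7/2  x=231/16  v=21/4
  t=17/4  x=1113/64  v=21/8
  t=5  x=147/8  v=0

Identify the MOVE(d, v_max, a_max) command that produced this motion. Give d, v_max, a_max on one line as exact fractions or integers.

final state: t=5, x=147/8, v=0 → d = 147/8
a_max = (21/8−0)/(3/4−0) = 7/2
max v = 21/4 over t∈[3/2,7/2] → v_max = 21/4
check: 21/4·(3/2+2) = 147/8 ✓

d=147/8 v_max=21/4 a_max=7/2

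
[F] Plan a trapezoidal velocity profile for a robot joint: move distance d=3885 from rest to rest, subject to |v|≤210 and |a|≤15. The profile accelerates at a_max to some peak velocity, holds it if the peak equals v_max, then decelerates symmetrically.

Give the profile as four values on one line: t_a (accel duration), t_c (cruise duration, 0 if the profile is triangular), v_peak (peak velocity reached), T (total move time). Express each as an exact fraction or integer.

v_max²/a_max = 210²/15 = 2940
3885 ≥ 2940 ⇒ cruise phase
t_a = 210/15 = 14; v_peak = 210
d_cruise = 3885 − 2940 = 945; t_c = 945/210 = 9/2
T = 2·14 + 9/2 = 65/2

t_a=14 t_c=9/2 v_peak=210 T=65/2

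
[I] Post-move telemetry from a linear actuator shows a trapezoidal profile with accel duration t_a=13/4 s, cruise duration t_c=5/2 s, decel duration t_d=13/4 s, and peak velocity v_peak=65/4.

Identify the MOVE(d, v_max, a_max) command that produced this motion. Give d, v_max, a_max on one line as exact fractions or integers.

d=1495/16 v_max=65/4 a_max=5

a_max = (65/4)/(13/4) = 5
d_a = ½·65/4·13/4 = 845/32; d_c = 65/4·5/2 = 325/8
d = 2·845/32 + 325/8 = 1495/16
t_c = 5/2 > 0 ⇒ limit active, v_max = 65/4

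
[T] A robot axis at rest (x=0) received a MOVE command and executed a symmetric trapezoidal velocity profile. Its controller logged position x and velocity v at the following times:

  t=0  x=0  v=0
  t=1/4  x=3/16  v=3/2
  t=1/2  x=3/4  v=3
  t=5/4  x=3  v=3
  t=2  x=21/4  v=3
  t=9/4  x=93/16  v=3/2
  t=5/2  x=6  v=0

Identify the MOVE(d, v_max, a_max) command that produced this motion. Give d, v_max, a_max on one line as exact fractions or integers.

final state: t=5/2, x=6, v=0 → d = 6
a_max = (3/2−0)/(1/4−0) = 6
max v = 3 over t∈[1/2,2] → v_max = 3
check: 3·(1/2+3/2) = 6 ✓

d=6 v_max=3 a_max=6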